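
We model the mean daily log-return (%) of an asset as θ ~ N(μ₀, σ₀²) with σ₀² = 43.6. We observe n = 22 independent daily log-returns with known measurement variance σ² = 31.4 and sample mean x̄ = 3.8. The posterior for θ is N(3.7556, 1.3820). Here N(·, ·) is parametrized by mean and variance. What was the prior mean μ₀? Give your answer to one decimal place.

With known observation variance, the Normal–Normal posterior has precision τ_n = τ₀ + n/σ² and mean μ_n = (τ₀μ₀ + (n/σ²)x̄)/τ_n.
Here τ₀ = 1/43.6 = 0.022936 and τ_data = 22/31.4 = 0.700637, so τ_n = 0.723573.
Rearranging for μ₀: μ₀ = (μ_n·τ_n − τ_data·x̄)/τ₀ = (3.7556·0.723573 − 0.700637·3.8) / 0.022936 = 0.055030/0.022936 ≈ 2.4.

μ₀ = 2.4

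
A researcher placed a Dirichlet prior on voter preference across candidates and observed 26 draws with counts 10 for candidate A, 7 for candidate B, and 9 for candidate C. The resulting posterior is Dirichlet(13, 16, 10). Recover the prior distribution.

Dirichlet(3, 9, 1)

For a Dirichlet(α) prior with multinomial counts c, the posterior is Dirichlet(α + c) componentwise.
Subtract each count from the matching posterior parameter: 13−10=3, 16−7=9, 10−9=1.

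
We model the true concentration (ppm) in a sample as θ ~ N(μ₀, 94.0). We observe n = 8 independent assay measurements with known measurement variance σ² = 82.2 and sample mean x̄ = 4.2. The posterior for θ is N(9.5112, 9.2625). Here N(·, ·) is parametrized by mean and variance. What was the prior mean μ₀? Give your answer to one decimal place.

μ₀ = 58.1

With known observation variance, the Normal–Normal posterior has precision τ_n = τ₀ + n/σ² and mean μ_n = (τ₀μ₀ + (n/σ²)x̄)/τ_n.
Here τ₀ = 1/94.0 = 0.010638 and τ_data = 8/82.2 = 0.097324, so τ_n = 0.107962.
Rearranging for μ₀: μ₀ = (μ_n·τ_n − τ_data·x̄)/τ₀ = (9.5112·0.107962 − 0.097324·4.2) / 0.010638 = 0.618087/0.010638 ≈ 58.1.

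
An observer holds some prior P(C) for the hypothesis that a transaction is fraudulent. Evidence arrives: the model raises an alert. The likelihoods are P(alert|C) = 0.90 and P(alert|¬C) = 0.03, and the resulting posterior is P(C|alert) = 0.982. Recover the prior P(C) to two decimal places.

Bayes' rule in odds form gives O(C|E) = O(C)·[P(E|C)/P(E|¬C)], hence O(C) = O(C|E)/LR.
Posterior odds = 0.982/(1−0.982) = 54.5556. LR = 0.90/0.03 = 30.0000.
Prior odds = 54.5556/30.0000 = 1.8185, so P(C) = 1.8185/(1+1.8185) ≈ 0.65.

P(C) = 0.65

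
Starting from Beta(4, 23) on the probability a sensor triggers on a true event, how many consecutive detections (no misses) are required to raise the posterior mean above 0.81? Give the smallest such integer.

k = 95

After k detections and 0 misses the posterior is Beta(4+k, 23), with mean (4+k)/(4+23+k).
Set (4+k)/(27+k) > 0.81 and solve: k > (0.81·27 − 4)/(1 − 0.81) = 94.053.
The smallest integer exceeding 94.053 is 95.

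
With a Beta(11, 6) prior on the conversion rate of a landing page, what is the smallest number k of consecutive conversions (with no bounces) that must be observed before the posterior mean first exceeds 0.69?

k = 3

After k conversions and 0 bounces the posterior is Beta(11+k, 6), with mean (11+k)/(11+6+k).
Set (11+k)/(17+k) > 0.69 and solve: k > (0.69·17 − 11)/(1 − 0.69) = 2.355.
The smallest integer exceeding 2.355 is 3.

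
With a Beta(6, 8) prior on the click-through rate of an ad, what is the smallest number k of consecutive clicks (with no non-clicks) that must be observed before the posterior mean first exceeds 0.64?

k = 9

After k clicks and 0 non-clicks the posterior is Beta(6+k, 8), with mean (6+k)/(6+8+k).
Set (6+k)/(14+k) > 0.64 and solve: k > (0.64·14 − 6)/(1 − 0.64) = 8.222.
The smallest integer exceeding 8.222 is 9, and checking k=9: (15)/(23) = 0.6522 > 0.64.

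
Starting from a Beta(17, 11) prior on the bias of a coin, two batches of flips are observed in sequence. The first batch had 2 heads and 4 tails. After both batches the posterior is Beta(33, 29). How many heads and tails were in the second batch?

Because Beta–binomial updating is additive in the counts, the combined data contributed (α_post−α_prior, β_post−β_prior) successes and failures.
Total across both batches: 33−17=16 heads, 29−11=18 tails.
Subtract the first batch: 16−2=14 heads and 18−4=14 tails.

14 heads and 14 tails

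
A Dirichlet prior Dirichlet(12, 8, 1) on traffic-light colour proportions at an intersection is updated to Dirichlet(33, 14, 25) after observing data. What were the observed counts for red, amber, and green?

counts (21, 6, 24)

For a Dirichlet(α) prior with multinomial counts c, the posterior is Dirichlet(α + c) componentwise.
Counts are posterior − prior componentwise: 33−12=21, 14−8=6, 25−1=24.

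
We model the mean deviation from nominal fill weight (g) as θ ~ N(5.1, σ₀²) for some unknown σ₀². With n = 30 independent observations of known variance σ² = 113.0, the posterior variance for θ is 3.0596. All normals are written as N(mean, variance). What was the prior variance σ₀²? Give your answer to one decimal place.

Posterior precision equals prior precision plus data precision: 1/σ_n² = 1/σ₀² + n/σ².
So 1/σ₀² = 1/3.0596 − 30/113.0 = 0.326840 − 0.265487 = 0.061353.
Hence σ₀² = 1/0.061353 ≈ 16.3.

σ₀² = 16.3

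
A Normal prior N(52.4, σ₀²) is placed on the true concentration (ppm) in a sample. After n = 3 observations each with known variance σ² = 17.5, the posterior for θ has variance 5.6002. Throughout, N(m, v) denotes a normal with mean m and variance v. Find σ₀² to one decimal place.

σ₀² = 140.1

Posterior precision equals prior precision plus data precision: 1/σ_n² = 1/σ₀² + n/σ².
So 1/σ₀² = 1/5.6002 − 3/17.5 = 0.178565 − 0.171429 = 0.007136.
Hence σ₀² = 1/0.007136 ≈ 140.1.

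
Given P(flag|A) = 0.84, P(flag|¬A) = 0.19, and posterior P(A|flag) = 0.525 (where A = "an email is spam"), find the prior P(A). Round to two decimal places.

P(A) = 0.20

Bayes' rule in odds form gives O(A|E) = O(A)·[P(E|A)/P(E|¬A)], hence O(A) = O(A|E)/LR.
Posterior odds = 0.525/(1−0.525) = 1.1053. LR = 0.84/0.19 = 4.4211.
Prior odds = 1.1053/4.4211 = 0.2500, so P(A) = 0.2500/(1+0.2500) ≈ 0.20.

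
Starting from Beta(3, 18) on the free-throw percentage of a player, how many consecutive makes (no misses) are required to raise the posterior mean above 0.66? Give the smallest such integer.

After k makes and 0 misses the posterior is Beta(3+k, 18), with mean (3+k)/(3+18+k).
Set (3+k)/(21+k) > 0.66 and solve: k > (0.66·21 − 3)/(1 − 0.66) = 31.941.
The smallest integer exceeding 31.941 is 32, and checking k=32: (35)/(53) = 0.6604 > 0.66.

k = 32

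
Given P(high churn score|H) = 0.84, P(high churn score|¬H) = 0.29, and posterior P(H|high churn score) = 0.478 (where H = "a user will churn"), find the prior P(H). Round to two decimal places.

P(H) = 0.24

In odds form, posterior odds = prior odds × likelihood ratio, so prior odds = posterior odds ÷ LR.
Posterior odds = 0.478/(1−0.478) = 0.9157. LR = 0.84/0.29 = 2.8966.
Prior odds = 0.9157/2.8966 = 0.3161, so P(H) = 0.3161/(1+0.3161) ≈ 0.24.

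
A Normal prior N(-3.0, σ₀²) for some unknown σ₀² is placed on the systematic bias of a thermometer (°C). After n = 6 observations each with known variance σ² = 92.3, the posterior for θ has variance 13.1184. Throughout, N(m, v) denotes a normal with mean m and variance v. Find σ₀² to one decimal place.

Posterior precision equals prior precision plus data precision: 1/σ_n² = 1/σ₀² + n/σ².
So 1/σ₀² = 1/13.1184 − 6/92.3 = 0.076229 − 0.065005 = 0.011224.
Hence σ₀² = 1/0.011224 ≈ 89.1.

σ₀² = 89.1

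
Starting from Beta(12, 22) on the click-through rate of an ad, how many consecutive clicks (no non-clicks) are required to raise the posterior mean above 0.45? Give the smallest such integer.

k = 7

After k clicks and 0 non-clicks the posterior is Beta(12+k, 22), with mean (12+k)/(12+22+k).
Set (12+k)/(34+k) > 0.45 and solve: k > (0.45·34 − 12)/(1 − 0.45) = 6.000.
The smallest integer exceeding 6.000 is 7.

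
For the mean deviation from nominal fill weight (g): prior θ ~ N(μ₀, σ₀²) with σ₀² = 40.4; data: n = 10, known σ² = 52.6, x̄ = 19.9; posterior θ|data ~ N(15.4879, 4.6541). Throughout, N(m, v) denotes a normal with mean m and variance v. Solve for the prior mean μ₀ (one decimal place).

μ₀ = -18.4

With known observation variance, the Normal–Normal posterior has precision τ_n = τ₀ + n/σ² and mean μ_n = (τ₀μ₀ + (n/σ²)x̄)/τ_n.
Here τ₀ = 1/40.4 = 0.024752 and τ_data = 10/52.6 = 0.190114, so τ_n = 0.214866.
Rearranging for μ₀: μ₀ = (μ_n·τ_n − τ_data·x̄)/τ₀ = (15.4879·0.214866 − 0.190114·19.9) / 0.024752 = -0.455445/0.024752 ≈ -18.4.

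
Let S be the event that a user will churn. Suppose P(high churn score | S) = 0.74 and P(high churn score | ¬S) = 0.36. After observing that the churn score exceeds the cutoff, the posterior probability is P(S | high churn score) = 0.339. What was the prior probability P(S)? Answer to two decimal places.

P(S) = 0.20

In odds form, posterior odds = prior odds × likelihood ratio, so prior odds = posterior odds ÷ LR.
Posterior odds = 0.339/(1−0.339) = 0.5129. LR = 0.74/0.36 = 2.0556.
Prior odds = 0.5129/2.0556 = 0.2495, so P(S) = 0.2495/(1+0.2495) ≈ 0.20.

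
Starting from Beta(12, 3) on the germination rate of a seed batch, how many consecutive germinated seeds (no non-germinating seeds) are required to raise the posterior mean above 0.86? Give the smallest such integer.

After k germinated seeds and 0 non-germinating seeds the posterior is Beta(12+k, 3), with mean (12+k)/(12+3+k).
Set (12+k)/(15+k) > 0.86 and solve: k > (0.86·15 − 12)/(1 − 0.86) = 6.429.
The smallest integer exceeding 6.429 is 7, and checking k=7: (19)/(22) = 0.8636 > 0.86.

k = 7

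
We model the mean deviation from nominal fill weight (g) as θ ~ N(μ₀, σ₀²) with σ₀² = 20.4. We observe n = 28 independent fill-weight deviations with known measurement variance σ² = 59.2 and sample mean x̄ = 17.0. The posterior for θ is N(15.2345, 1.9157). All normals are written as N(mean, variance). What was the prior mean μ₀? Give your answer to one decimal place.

μ₀ = -1.8

With known observation variance, the Normal–Normal posterior has precision τ_n = τ₀ + n/σ² and mean μ_n = (τ₀μ₀ + (n/σ²)x̄)/τ_n.
Here τ₀ = 1/20.4 = 0.049020 and τ_data = 28/59.2 = 0.472973, so τ_n = 0.521993.
Rearranging for μ₀: μ₀ = (μ_n·τ_n − τ_data·x̄)/τ₀ = (15.2345·0.521993 − 0.472973·17.0) / 0.049020 = -0.088239/0.049020 ≈ -1.8.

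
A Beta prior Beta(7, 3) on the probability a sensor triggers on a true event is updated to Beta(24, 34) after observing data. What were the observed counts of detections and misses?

Beta is conjugate to the binomial likelihood: posterior = Beta(α+s, β+f).
Match parameters: s=24−7=17, f=34−3=31.

17 detections and 31 misses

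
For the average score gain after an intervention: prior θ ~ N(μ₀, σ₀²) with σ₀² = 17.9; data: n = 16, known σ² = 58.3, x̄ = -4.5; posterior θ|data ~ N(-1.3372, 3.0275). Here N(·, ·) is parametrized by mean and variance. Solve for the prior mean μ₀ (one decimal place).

With known observation variance, the Normal–Normal posterior has precision τ_n = τ₀ + n/σ² and mean μ_n = (τ₀μ₀ + (n/σ²)x̄)/τ_n.
Here τ₀ = 1/17.9 = 0.055866 and τ_data = 16/58.3 = 0.274443, so τ_n = 0.330309.
Rearranging for μ₀: μ₀ = (μ_n·τ_n − τ_data·x̄)/τ₀ = (-1.3372·0.330309 − 0.274443·-4.5) / 0.055866 = 0.793304/0.055866 ≈ 14.2.

μ₀ = 14.2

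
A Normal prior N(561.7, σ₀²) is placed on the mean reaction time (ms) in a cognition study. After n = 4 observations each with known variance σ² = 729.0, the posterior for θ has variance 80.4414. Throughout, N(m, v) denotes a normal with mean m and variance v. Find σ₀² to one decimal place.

Posterior precision equals prior precision plus data precision: 1/σ_n² = 1/σ₀² + n/σ².
So 1/σ₀² = 1/80.4414 − 4/729.0 = 0.012431 − 0.005487 = 0.006944.
Hence σ₀² = 1/0.006944 ≈ 144.0.

σ₀² = 144.0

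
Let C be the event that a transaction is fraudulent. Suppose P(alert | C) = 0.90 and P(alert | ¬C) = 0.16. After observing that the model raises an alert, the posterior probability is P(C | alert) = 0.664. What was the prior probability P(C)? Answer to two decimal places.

Bayes' rule in odds form gives O(C|E) = O(C)·[P(E|C)/P(E|¬C)], hence O(C) = O(C|E)/LR.
Posterior odds = 0.664/(1−0.664) = 1.9762. LR = 0.90/0.16 = 5.6250.
Prior odds = 1.9762/5.6250 = 0.3513, so P(C) = 0.3513/(1+0.3513) ≈ 0.26.

P(C) = 0.26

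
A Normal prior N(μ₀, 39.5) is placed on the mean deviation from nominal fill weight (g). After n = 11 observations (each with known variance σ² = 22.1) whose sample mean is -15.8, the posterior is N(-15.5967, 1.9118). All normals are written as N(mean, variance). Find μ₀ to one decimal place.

The posterior mean is a precision-weighted average: μ_n = (τ₀μ₀ + τ_data·x̄)/(τ₀+τ_data), with τ₀=1/σ₀² and τ_data=n/σ².
Here τ₀ = 1/39.5 = 0.025316 and τ_data = 11/22.1 = 0.497738, so τ_n = 0.523054.
Rearranging for μ₀: μ₀ = (μ_n·τ_n − τ_data·x̄)/τ₀ = (-15.5967·0.523054 − 0.497738·-15.8) / 0.025316 = -0.293656/0.025316 ≈ -11.6.

μ₀ = -11.6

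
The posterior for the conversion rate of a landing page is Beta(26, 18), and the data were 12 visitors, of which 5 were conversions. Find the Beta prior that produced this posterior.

Beta(21, 11)

Beta is conjugate to the binomial likelihood: posterior = Beta(α+s, β+f).
So α = 26 − 5 = 21 and β = 18 − 7 = 11.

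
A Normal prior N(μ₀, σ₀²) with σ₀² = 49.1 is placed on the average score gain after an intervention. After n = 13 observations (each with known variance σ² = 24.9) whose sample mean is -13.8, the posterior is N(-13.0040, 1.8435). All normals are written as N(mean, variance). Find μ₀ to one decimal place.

μ₀ = 7.4

The posterior mean is a precision-weighted average: μ_n = (τ₀μ₀ + τ_data·x̄)/(τ₀+τ_data), with τ₀=1/σ₀² and τ_data=n/σ².
Here τ₀ = 1/49.1 = 0.020367 and τ_data = 13/24.9 = 0.522088, so τ_n = 0.542455.
Rearranging for μ₀: μ₀ = (μ_n·τ_n − τ_data·x̄)/τ₀ = (-13.0040·0.542455 − 0.522088·-13.8) / 0.020367 = 0.150730/0.020367 ≈ 7.4.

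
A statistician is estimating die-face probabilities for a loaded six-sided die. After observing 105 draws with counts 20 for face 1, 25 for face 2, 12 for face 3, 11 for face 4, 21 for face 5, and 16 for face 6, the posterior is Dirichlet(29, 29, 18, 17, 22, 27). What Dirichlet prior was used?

For a Dirichlet(α) prior with multinomial counts c, the posterior is Dirichlet(α + c) componentwise.
Subtract each count from the matching posterior parameter: 29−20=9, 29−25=4, 18−12=6, 17−11=6, 22−21=1, 27−16=11.

Dirichlet(9, 4, 6, 6, 1, 11)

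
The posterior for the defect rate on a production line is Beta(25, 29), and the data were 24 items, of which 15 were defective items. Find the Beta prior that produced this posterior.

Beta(10, 20)

Beta is conjugate to the binomial likelihood: posterior = Beta(α+s, β+f).
Subtract the data counts: 25−15=10, 29−9=20.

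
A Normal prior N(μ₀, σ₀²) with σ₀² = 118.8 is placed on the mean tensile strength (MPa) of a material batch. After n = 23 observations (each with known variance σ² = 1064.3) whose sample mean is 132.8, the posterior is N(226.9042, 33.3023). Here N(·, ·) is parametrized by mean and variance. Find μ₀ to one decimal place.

μ₀ = 468.5

With known observation variance, the Normal–Normal posterior has precision τ_n = τ₀ + n/σ² and mean μ_n = (τ₀μ₀ + (n/σ²)x̄)/τ_n.
Here τ₀ = 1/118.8 = 0.008418 and τ_data = 23/1064.3 = 0.021610, so τ_n = 0.030028.
Rearranging for μ₀: μ₀ = (μ_n·τ_n − τ_data·x̄)/τ₀ = (226.9042·0.030028 − 0.021610·132.8) / 0.008418 = 3.943671/0.008418 ≈ 468.5.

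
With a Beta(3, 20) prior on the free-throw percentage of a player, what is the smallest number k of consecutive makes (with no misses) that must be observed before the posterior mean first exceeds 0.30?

After k makes and 0 misses the posterior is Beta(3+k, 20), with mean (3+k)/(3+20+k).
Set (3+k)/(23+k) > 0.30 and solve: k > (0.30·23 − 3)/(1 − 0.30) = 5.571.
The smallest integer exceeding 5.571 is 6, and checking k=6: (9)/(29) = 0.3103 > 0.30.

k = 6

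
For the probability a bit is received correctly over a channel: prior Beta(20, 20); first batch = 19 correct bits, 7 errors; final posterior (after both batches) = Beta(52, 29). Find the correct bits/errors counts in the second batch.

13 correct bits and 2 errors

Because Beta–binomial updating is additive in the counts, the combined data contributed (α_post−α_prior, β_post−β_prior) successes and failures.
Total across both batches: 52−20=32 correct bits, 29−20=9 errors.
Subtract the first batch: 32−19=13 correct bits and 9−7=2 errors.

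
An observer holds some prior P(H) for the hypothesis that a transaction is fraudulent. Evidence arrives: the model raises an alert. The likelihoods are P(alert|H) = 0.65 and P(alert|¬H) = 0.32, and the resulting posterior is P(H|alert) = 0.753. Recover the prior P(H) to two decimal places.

In odds form, posterior odds = prior odds × likelihood ratio, so prior odds = posterior odds ÷ LR.
Posterior odds = 0.753/(1−0.753) = 3.0486. LR = 0.65/0.32 = 2.0312.
Prior odds = 3.0486/2.0312 = 1.5009, so P(H) = 1.5009/(1+1.5009) ≈ 0.60.

P(H) = 0.60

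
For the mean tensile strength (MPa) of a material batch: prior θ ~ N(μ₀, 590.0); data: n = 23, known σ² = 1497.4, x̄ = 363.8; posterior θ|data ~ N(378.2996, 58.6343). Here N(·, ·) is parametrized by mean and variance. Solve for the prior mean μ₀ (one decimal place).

The posterior mean is a precision-weighted average: μ_n = (τ₀μ₀ + τ_data·x̄)/(τ₀+τ_data), with τ₀=1/σ₀² and τ_data=n/σ².
Here τ₀ = 1/590.0 = 0.001695 and τ_data = 23/1497.4 = 0.015360, so τ_n = 0.017055.
Rearranging for μ₀: μ₀ = (μ_n·τ_n − τ_data·x̄)/τ₀ = (378.2996·0.017055 − 0.015360·363.8) / 0.001695 = 0.863932/0.001695 ≈ 509.7.

μ₀ = 509.7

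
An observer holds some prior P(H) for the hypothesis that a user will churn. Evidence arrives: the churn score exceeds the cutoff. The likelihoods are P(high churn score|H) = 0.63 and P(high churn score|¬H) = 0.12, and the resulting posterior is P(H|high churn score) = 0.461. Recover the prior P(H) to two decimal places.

P(H) = 0.14

Bayes' rule in odds form gives O(H|E) = O(H)·[P(E|H)/P(E|¬H)], hence O(H) = O(H|E)/LR.
Posterior odds = 0.461/(1−0.461) = 0.8553. LR = 0.63/0.12 = 5.2500.
Prior odds = 0.8553/5.2500 = 0.1629, so P(H) = 0.1629/(1+0.1629) ≈ 0.14.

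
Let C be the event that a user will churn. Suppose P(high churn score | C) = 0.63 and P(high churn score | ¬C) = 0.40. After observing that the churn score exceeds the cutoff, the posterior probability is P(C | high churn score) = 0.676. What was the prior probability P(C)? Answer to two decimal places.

P(C) = 0.57

Bayes' rule in odds form gives O(C|E) = O(C)·[P(E|C)/P(E|¬C)], hence O(C) = O(C|E)/LR.
Posterior odds = 0.676/(1−0.676) = 2.0864. LR = 0.63/0.40 = 1.5750.
Prior odds = 2.0864/1.5750 = 1.3247, so P(C) = 1.3247/(1+1.3247) ≈ 0.57.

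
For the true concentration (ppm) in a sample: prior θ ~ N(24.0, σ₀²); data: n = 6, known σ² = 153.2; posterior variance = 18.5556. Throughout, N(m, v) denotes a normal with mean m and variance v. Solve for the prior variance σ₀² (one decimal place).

σ₀² = 67.9

Posterior precision equals prior precision plus data precision: 1/σ_n² = 1/σ₀² + n/σ².
So 1/σ₀² = 1/18.5556 − 6/153.2 = 0.053892 − 0.039164 = 0.014728.
Hence σ₀² = 1/0.014728 ≈ 67.9.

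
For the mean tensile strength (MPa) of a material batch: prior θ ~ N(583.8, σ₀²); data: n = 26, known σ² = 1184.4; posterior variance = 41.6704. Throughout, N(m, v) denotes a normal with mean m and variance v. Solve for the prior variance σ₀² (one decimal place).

σ₀² = 488.8

For the Normal–Normal model with known σ², precisions add: τ_n = τ₀ + n/σ².
So 1/σ₀² = 1/41.6704 − 26/1184.4 = 0.023998 − 0.021952 = 0.002046.
Hence σ₀² = 1/0.002046 ≈ 488.8.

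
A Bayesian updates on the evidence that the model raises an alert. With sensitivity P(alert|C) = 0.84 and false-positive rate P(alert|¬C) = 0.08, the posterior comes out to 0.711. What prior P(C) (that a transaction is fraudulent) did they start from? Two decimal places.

P(C) = 0.19

In odds form, posterior odds = prior odds × likelihood ratio, so prior odds = posterior odds ÷ LR.
Posterior odds = 0.711/(1−0.711) = 2.4602. LR = 0.84/0.08 = 10.5000.
Prior odds = 2.4602/10.5000 = 0.2343, so P(C) = 0.2343/(1+0.2343) ≈ 0.19.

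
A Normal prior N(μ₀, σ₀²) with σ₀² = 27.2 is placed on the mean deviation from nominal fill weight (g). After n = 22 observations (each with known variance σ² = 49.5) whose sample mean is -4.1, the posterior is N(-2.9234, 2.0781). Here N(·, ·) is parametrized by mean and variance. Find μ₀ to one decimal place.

The posterior mean is a precision-weighted average: μ_n = (τ₀μ₀ + τ_data·x̄)/(τ₀+τ_data), with τ₀=1/σ₀² and τ_data=n/σ².
Here τ₀ = 1/27.2 = 0.036765 and τ_data = 22/49.5 = 0.444444, so τ_n = 0.481209.
Rearranging for μ₀: μ₀ = (μ_n·τ_n − τ_data·x̄)/τ₀ = (-2.9234·0.481209 − 0.444444·-4.1) / 0.036765 = 0.415454/0.036765 ≈ 11.3.

μ₀ = 11.3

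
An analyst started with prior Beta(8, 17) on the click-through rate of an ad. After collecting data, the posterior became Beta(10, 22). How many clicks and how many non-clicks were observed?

Under Beta–binomial conjugacy the posterior parameters are (a+s, b+f).
So s = 10 − 8 = 2 and f = 22 − 17 = 5.

2 clicks and 5 non-clicks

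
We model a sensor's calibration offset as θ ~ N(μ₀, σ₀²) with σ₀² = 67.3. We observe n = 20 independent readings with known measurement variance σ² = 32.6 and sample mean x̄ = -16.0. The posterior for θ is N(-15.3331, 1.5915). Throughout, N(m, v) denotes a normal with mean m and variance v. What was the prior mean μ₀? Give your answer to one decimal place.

μ₀ = 12.2

The posterior mean is a precision-weighted average: μ_n = (τ₀μ₀ + τ_data·x̄)/(τ₀+τ_data), with τ₀=1/σ₀² and τ_data=n/σ².
Here τ₀ = 1/67.3 = 0.014859 and τ_data = 20/32.6 = 0.613497, so τ_n = 0.628356.
Rearranging for μ₀: μ₀ = (μ_n·τ_n − τ_data·x̄)/τ₀ = (-15.3331·0.628356 − 0.613497·-16.0) / 0.014859 = 0.181307/0.014859 ≈ 12.2.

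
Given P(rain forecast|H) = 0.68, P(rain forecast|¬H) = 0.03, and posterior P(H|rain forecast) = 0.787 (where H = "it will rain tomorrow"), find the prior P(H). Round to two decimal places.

P(H) = 0.14

In odds form, posterior odds = prior odds × likelihood ratio, so prior odds = posterior odds ÷ LR.
Posterior odds = 0.787/(1−0.787) = 3.6948. LR = 0.68/0.03 = 22.6667.
Prior odds = 3.6948/22.6667 = 0.1630, so P(H) = 0.1630/(1+0.1630) ≈ 0.14.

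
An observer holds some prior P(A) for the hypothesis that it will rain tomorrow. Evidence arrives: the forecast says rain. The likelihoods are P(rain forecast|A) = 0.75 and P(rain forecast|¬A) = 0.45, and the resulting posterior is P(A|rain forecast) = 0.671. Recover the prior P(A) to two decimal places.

Bayes' rule in odds form gives O(A|E) = O(A)·[P(E|A)/P(E|¬A)], hence O(A) = O(A|E)/LR.
Posterior odds = 0.671/(1−0.671) = 2.0395. LR = 0.75/0.45 = 1.6667.
Prior odds = 2.0395/1.6667 = 1.2237, so P(A) = 1.2237/(1+1.2237) ≈ 0.55.

P(A) = 0.55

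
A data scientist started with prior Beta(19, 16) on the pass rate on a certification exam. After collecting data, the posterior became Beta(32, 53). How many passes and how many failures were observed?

Beta is conjugate to the binomial likelihood: posterior = Beta(α+s, β+f).
Match parameters: s=32−19=13, f=53−16=37.

13 passes and 37 failures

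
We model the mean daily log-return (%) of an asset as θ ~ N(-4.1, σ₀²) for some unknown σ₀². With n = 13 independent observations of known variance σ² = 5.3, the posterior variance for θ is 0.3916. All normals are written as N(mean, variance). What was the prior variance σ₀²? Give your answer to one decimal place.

σ₀² = 9.9

For the Normal–Normal model with known σ², precisions add: τ_n = τ₀ + n/σ².
So 1/σ₀² = 1/0.3916 − 13/5.3 = 2.553626 − 2.452830 = 0.100796.
Hence σ₀² = 1/0.100796 ≈ 9.9.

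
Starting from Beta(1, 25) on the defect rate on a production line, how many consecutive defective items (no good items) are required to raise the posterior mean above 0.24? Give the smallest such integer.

k = 7

After k defective items and 0 good items the posterior is Beta(1+k, 25), with mean (1+k)/(1+25+k).
Set (1+k)/(26+k) > 0.24 and solve: k > (0.24·26 − 1)/(1 − 0.24) = 6.895.
The smallest integer exceeding 6.895 is 7.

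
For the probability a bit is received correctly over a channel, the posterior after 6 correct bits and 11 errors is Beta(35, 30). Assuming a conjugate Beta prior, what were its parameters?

Beta(29, 19)

A Beta(a, b) prior with s successes and f failures in binomial data gives a Beta(a+s, b+f) posterior.
Subtract the data counts: 35−6=29, 30−11=19.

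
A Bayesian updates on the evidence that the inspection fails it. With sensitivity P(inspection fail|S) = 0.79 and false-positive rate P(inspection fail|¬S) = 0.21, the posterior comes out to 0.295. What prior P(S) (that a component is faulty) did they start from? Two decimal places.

P(S) = 0.10

In odds form, posterior odds = prior odds × likelihood ratio, so prior odds = posterior odds ÷ LR.
Posterior odds = 0.295/(1−0.295) = 0.4184. LR = 0.79/0.21 = 3.7619.
Prior odds = 0.4184/3.7619 = 0.1112, so P(S) = 0.1112/(1+0.1112) ≈ 0.10.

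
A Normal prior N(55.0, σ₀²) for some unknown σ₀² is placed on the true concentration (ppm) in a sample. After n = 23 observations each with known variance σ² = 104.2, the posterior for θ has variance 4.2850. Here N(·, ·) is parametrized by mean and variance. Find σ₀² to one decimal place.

Posterior precision equals prior precision plus data precision: 1/σ_n² = 1/σ₀² + n/σ².
So 1/σ₀² = 1/4.2850 − 23/104.2 = 0.233372 − 0.220729 = 0.012643.
Hence σ₀² = 1/0.012643 ≈ 79.1.

σ₀² = 79.1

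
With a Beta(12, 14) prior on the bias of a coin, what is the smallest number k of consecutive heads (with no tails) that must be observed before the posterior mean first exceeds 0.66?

After k heads and 0 tails the posterior is Beta(12+k, 14), with mean (12+k)/(12+14+k).
Set (12+k)/(26+k) > 0.66 and solve: k > (0.66·26 − 12)/(1 − 0.66) = 15.176.
The smallest integer exceeding 15.176 is 16, and checking k=16: (28)/(42) = 0.6667 > 0.66.

k = 16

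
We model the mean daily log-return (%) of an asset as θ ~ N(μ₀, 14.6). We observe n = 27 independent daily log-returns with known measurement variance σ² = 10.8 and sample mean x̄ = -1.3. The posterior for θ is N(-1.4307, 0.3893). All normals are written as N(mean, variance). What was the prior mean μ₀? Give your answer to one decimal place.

The posterior mean is a precision-weighted average: μ_n = (τ₀μ₀ + τ_data·x̄)/(τ₀+τ_data), with τ₀=1/σ₀² and τ_data=n/σ².
Here τ₀ = 1/14.6 = 0.068493 and τ_data = 27/10.8 = 2.500000, so τ_n = 2.568493.
Rearranging for μ₀: μ₀ = (μ_n·τ_n − τ_data·x̄)/τ₀ = (-1.4307·2.568493 − 2.500000·-1.3) / 0.068493 = -0.424743/0.068493 ≈ -6.2.

μ₀ = -6.2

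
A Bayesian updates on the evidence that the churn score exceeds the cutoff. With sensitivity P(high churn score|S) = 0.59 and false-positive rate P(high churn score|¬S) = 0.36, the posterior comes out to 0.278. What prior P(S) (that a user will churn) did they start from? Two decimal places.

In odds form, posterior odds = prior odds × likelihood ratio, so prior odds = posterior odds ÷ LR.
Posterior odds = 0.278/(1−0.278) = 0.3850. LR = 0.59/0.36 = 1.6389.
Prior odds = 0.3850/1.6389 = 0.2349, so P(S) = 0.2349/(1+0.2349) ≈ 0.19.

P(S) = 0.19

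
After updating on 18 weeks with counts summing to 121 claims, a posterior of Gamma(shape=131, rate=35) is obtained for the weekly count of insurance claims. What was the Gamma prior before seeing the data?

Gamma(shape=10, rate=17)

A Gamma(α, β) prior (rate parametrization) on a Poisson rate with n observations summing to S gives posterior Gamma(α+S, β+n).
So α = 131 − 121 = 10 and β = 35 − 18 = 17.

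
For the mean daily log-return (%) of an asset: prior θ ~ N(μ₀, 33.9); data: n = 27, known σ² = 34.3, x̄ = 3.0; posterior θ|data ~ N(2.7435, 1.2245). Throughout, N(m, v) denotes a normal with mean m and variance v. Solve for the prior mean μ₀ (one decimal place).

μ₀ = -4.1

The posterior mean is a precision-weighted average: μ_n = (τ₀μ₀ + τ_data·x̄)/(τ₀+τ_data), with τ₀=1/σ₀² and τ_data=n/σ².
Here τ₀ = 1/33.9 = 0.029499 and τ_data = 27/34.3 = 0.787172, so τ_n = 0.816671.
Rearranging for μ₀: μ₀ = (μ_n·τ_n − τ_data·x̄)/τ₀ = (2.7435·0.816671 − 0.787172·3.0) / 0.029499 = -0.120979/0.029499 ≈ -4.1.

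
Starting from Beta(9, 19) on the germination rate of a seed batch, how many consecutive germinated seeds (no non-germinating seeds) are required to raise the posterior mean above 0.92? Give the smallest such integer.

After k germinated seeds and 0 non-germinating seeds the posterior is Beta(9+k, 19), with mean (9+k)/(9+19+k).
Set (9+k)/(28+k) > 0.92 and solve: k > (0.92·28 − 9)/(1 − 0.92) = 209.500.
The smallest integer exceeding 209.500 is 210, and checking k=210: (219)/(238) = 0.9202 > 0.92.

k = 210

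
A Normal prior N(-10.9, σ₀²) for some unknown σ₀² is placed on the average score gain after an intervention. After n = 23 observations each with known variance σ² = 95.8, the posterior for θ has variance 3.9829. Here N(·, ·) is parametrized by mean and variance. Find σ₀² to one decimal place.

σ₀² = 91.0

For the Normal–Normal model with known σ², precisions add: τ_n = τ₀ + n/σ².
So 1/σ₀² = 1/3.9829 − 23/95.8 = 0.251073 − 0.240084 = 0.010989.
Hence σ₀² = 1/0.010989 ≈ 91.0.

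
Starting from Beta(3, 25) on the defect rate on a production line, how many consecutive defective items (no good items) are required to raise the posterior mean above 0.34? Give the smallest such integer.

After k defective items and 0 good items the posterior is Beta(3+k, 25), with mean (3+k)/(3+25+k).
Set (3+k)/(28+k) > 0.34 and solve: k > (0.34·28 − 3)/(1 − 0.34) = 9.879.
The smallest integer exceeding 9.879 is 10, and checking k=10: (13)/(38) = 0.3421 > 0.34.

k = 10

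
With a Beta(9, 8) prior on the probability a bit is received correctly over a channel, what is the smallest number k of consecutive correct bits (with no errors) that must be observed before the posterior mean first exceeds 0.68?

k = 9

After k correct bits and 0 errors the posterior is Beta(9+k, 8), with mean (9+k)/(9+8+k).
Set (9+k)/(17+k) > 0.68 and solve: k > (0.68·17 − 9)/(1 − 0.68) = 8.000.
The smallest integer exceeding 8.000 is 9, and checking k=9: (18)/(26) = 0.6923 > 0.68.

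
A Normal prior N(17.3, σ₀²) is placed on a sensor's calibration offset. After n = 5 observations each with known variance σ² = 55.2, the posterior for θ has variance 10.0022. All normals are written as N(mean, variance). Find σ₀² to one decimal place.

σ₀² = 106.4

Posterior precision equals prior precision plus data precision: 1/σ_n² = 1/σ₀² + n/σ².
So 1/σ₀² = 1/10.0022 − 5/55.2 = 0.099978 − 0.090580 = 0.009398.
Hence σ₀² = 1/0.009398 ≈ 106.4.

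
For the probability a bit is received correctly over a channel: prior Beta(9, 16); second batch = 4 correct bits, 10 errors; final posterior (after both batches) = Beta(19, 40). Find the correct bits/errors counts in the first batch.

Because Beta–binomial updating is additive in the counts, the combined data contributed (α_post−α_prior, β_post−β_prior) successes and failures.
Total across both batches: 19−9=10 correct bits, 40−16=24 errors.
Subtract the second batch: 10−4=6 correct bits and 24−10=14 errors.

6 correct bits and 14 errors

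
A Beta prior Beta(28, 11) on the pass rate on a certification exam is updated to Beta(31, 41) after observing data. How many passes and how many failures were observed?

Under Beta–binomial conjugacy the posterior parameters are (a+s, b+f).
So s = 31 − 28 = 3 and f = 41 − 11 = 30.

3 passes and 30 failures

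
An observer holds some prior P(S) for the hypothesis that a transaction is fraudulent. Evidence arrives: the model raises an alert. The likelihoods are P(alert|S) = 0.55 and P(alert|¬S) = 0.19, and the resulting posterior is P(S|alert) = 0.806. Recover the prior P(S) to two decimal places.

In odds form, posterior odds = prior odds × likelihood ratio, so prior odds = posterior odds ÷ LR.
Posterior odds = 0.806/(1−0.806) = 4.1546. LR = 0.55/0.19 = 2.8947.
Prior odds = 4.1546/2.8947 = 1.4352, so P(S) = 1.4352/(1+1.4352) ≈ 0.59.

P(S) = 0.59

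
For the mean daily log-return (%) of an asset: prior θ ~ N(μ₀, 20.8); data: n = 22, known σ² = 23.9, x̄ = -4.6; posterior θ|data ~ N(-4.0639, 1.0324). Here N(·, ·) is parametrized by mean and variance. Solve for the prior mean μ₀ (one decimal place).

μ₀ = 6.2

With known observation variance, the Normal–Normal posterior has precision τ_n = τ₀ + n/σ² and mean μ_n = (τ₀μ₀ + (n/σ²)x̄)/τ_n.
Here τ₀ = 1/20.8 = 0.048077 and τ_data = 22/23.9 = 0.920502, so τ_n = 0.968579.
Rearranging for μ₀: μ₀ = (μ_n·τ_n − τ_data·x̄)/τ₀ = (-4.0639·0.968579 − 0.920502·-4.6) / 0.048077 = 0.298101/0.048077 ≈ 6.2.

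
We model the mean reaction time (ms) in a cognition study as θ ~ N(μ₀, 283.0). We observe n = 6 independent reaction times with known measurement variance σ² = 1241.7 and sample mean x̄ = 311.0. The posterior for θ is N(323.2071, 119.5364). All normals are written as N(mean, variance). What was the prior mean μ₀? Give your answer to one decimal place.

The posterior mean is a precision-weighted average: μ_n = (τ₀μ₀ + τ_data·x̄)/(τ₀+τ_data), with τ₀=1/σ₀² and τ_data=n/σ².
Here τ₀ = 1/283.0 = 0.003534 and τ_data = 6/1241.7 = 0.004832, so τ_n = 0.008366.
Rearranging for μ₀: μ₀ = (μ_n·τ_n − τ_data·x̄)/τ₀ = (323.2071·0.008366 − 0.004832·311.0) / 0.003534 = 1.201199/0.003534 ≈ 339.9.

μ₀ = 339.9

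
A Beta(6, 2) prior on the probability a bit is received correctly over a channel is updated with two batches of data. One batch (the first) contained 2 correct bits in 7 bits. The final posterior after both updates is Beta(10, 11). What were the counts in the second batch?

Because Beta–binomial updating is additive in the counts, the combined data contributed (α_post−α_prior, β_post−β_prior) successes and failures.
Total across both batches: 10−6=4 correct bits, 11−2=9 errors.
Subtract the first batch: 4−2=2 correct bits and 9−5=4 errors.

2 correct bits and 4 errors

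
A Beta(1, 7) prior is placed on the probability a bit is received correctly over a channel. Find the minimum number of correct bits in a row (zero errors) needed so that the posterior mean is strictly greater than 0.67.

After k correct bits and 0 errors the posterior is Beta(1+k, 7), with mean (1+k)/(1+7+k).
Set (1+k)/(8+k) > 0.67 and solve: k > (0.67·8 − 1)/(1 − 0.67) = 13.212.
The smallest integer exceeding 13.212 is 14.

k = 14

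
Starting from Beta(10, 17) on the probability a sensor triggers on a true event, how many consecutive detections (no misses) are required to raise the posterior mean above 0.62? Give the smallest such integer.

k = 18

After k detections and 0 misses the posterior is Beta(10+k, 17), with mean (10+k)/(10+17+k).
Set (10+k)/(27+k) > 0.62 and solve: k > (0.62·27 − 10)/(1 − 0.62) = 17.737.
The smallest integer exceeding 17.737 is 18, and checking k=18: (28)/(45) = 0.6222 > 0.62.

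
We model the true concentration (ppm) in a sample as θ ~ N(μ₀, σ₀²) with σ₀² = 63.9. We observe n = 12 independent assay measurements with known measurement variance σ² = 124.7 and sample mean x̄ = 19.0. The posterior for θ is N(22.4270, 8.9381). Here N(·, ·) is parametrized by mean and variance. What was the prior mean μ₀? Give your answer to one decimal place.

μ₀ = 43.5

The posterior mean is a precision-weighted average: μ_n = (τ₀μ₀ + τ_data·x̄)/(τ₀+τ_data), with τ₀=1/σ₀² and τ_data=n/σ².
Here τ₀ = 1/63.9 = 0.015649 and τ_data = 12/124.7 = 0.096231, so τ_n = 0.111880.
Rearranging for μ₀: μ₀ = (μ_n·τ_n − τ_data·x̄)/τ₀ = (22.4270·0.111880 − 0.096231·19.0) / 0.015649 = 0.680744/0.015649 ≈ 43.5.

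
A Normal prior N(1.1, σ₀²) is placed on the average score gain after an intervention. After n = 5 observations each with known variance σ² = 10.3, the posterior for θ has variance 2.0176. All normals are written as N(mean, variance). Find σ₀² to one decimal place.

σ₀² = 98.0

Posterior precision equals prior precision plus data precision: 1/σ_n² = 1/σ₀² + n/σ².
So 1/σ₀² = 1/2.0176 − 5/10.3 = 0.495638 − 0.485437 = 0.010201.
Hence σ₀² = 1/0.010201 ≈ 98.0.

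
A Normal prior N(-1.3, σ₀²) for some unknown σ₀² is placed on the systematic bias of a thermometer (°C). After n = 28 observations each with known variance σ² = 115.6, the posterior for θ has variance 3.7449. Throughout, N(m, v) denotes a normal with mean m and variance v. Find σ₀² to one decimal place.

σ₀² = 40.3

Posterior precision equals prior precision plus data precision: 1/σ_n² = 1/σ₀² + n/σ².
So 1/σ₀² = 1/3.7449 − 28/115.6 = 0.267030 − 0.242215 = 0.024815.
Hence σ₀² = 1/0.024815 ≈ 40.3.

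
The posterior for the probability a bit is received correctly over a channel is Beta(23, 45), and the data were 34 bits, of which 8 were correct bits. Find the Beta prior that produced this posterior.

Beta(15, 19)

Beta is conjugate to the binomial likelihood: posterior = Beta(a+s, b+f).
So a = 23 − 8 = 15 and b = 45 − 26 = 19.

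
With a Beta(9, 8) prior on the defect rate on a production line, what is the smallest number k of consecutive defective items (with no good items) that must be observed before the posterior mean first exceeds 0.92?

After k defective items and 0 good items the posterior is Beta(9+k, 8), with mean (9+k)/(9+8+k).
Set (9+k)/(17+k) > 0.92 and solve: k > (0.92·17 − 9)/(1 − 0.92) = 83.000.
The smallest integer exceeding 83.000 is 84.

k = 84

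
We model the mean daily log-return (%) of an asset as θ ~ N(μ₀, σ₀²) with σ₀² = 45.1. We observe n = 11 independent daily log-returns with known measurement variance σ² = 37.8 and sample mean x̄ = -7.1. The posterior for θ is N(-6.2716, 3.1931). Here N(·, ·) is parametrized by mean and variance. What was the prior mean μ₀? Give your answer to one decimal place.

μ₀ = 4.6

With known observation variance, the Normal–Normal posterior has precision τ_n = τ₀ + n/σ² and mean μ_n = (τ₀μ₀ + (n/σ²)x̄)/τ_n.
Here τ₀ = 1/45.1 = 0.022173 and τ_data = 11/37.8 = 0.291005, so τ_n = 0.313178.
Rearranging for μ₀: μ₀ = (μ_n·τ_n − τ_data·x̄)/τ₀ = (-6.2716·0.313178 − 0.291005·-7.1) / 0.022173 = 0.102008/0.022173 ≈ 4.6.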